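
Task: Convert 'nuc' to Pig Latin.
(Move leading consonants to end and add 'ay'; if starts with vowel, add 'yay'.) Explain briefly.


'nuc': move consonant cluster 'n' to end and add 'ay': 'ucnay'.

ucnay


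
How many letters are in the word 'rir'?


Spell out 'rir' and number each letter: r(1), i(2), r(3). Total: 3 letters.

3


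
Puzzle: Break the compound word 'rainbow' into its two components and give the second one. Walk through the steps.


Split 'rainbow' into 'rain' + 'bow'. The second part is 'bow'.

bow


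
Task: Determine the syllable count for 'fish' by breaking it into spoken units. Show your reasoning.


Break 'fish' into syllables: fish -> fish = 1 syllable

1 syllable


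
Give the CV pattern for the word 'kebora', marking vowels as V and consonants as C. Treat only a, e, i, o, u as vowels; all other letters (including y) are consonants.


Letter mapping: k = C, e = V, b = C, o = V, r = C, a = V.

CVCVCV


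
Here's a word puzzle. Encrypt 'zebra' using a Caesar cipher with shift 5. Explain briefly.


Shift each letter by 5: z -> e, e -> j, b -> g, r -> w, a -> f. Result: 'ejgwf'.

ejgwf


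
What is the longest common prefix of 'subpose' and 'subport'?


Compare from the start: 5 characters match: 'subpo'. Mismatch at position 6: 's' vs 'r'.

subpo


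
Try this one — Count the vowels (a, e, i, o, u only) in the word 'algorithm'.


Vowels in 'algorithm': a, o, i = 3 vowels.

3


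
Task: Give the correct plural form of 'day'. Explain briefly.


Apply rule: Add -s. 'day' becomes 'days'.

days


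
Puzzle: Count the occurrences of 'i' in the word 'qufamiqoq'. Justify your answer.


Letter 'i' in 'qufamiqoq': found at position(s) 6 = 1 occurrence(s).

1


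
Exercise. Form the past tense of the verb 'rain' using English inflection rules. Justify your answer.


Apply rule: Add -ed. 'rain' becomes 'rained'.

rained


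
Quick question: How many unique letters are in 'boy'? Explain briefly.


Unique letters in 'boy': {b, o, y} = 3 distinct letters.

3


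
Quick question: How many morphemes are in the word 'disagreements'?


Decomposition: dis- (prefix) + agree (root) + -ment (suffix) + -s (plural) = 4 morpheme(s)

4 morphemes


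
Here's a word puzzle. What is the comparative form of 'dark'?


Apply comparative formation (add -er): 'dark' -> 'darker'.

darker


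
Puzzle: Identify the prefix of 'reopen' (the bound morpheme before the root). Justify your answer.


The word 'reopen' = 're' (prefix) + 'open' (root). The prefix is 're'.

re


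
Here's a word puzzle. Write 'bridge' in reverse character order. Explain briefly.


Reverse 'bridge' character by character: 'egdirb'.

egdirb


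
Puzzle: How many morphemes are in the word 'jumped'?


Decomposition: jump (root) + -ed (suffix) = 2 morpheme(s)

2 morphemes


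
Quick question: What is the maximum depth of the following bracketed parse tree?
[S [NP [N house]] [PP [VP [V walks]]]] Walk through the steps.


Count bracket nesting levels:
'[' at pos 0: depth = 1
'[' at pos 3: depth = 2
'[' at pos 7: depth = 3
'[' at pos 18: depth = 2
'[' at pos 22: depth = 3
'[' at pos 26: depth = 4
Maximum depth reached: 4

4


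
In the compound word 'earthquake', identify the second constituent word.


Split 'earthquake' into 'earth' + 'quake'. The second part is 'quake'.

quake


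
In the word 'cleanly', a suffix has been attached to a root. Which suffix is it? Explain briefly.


The word 'cleanly' = 'clean' (root) + '-ly' (suffix). The suffix is '-ly'.

ly


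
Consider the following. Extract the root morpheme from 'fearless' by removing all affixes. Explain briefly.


Remove suffix '-less' from 'fearless' to get root 'fear'.

fear


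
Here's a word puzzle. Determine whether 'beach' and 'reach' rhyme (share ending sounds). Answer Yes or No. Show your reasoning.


Rime (stressed vowel + following sounds) of 'beach': -each = /iːtʃ/
Rime of 'reach': -each = /iːtʃ/
/iːtʃ/ and /iːtʃ/ are the same ending sound, so the words rhyme.

Yes


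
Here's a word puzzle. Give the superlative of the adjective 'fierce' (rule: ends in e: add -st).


Apply superlative formation (ends in e: add -st): 'fierce' -> 'fiercest'.

fiercest


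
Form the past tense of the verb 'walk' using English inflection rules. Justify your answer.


Apply rule: Add -ed. 'walk' becomes 'walked'.

walked


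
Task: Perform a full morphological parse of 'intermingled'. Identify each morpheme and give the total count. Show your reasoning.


Step 1: Identify prefix: 'inter' (meaning: between)
Step 2: Identify root: 'mingle'
Step 3: Identify suffix(es): 'ed'
Decomposition: inter- (prefix: between) + mingle (root) + -ed (suffix: past)
Total morphemes: 3

3 morphemes (inter- (prefix: between) + mingle (root) + -ed (suffix: past))


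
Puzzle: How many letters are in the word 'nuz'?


Spell out 'nuz' and number each letter: n(1), u(2), z(3). Total: 3 letters.

3


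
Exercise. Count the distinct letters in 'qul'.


Unique letters in 'qul': {l, q, u} = 3 distinct letters.

3


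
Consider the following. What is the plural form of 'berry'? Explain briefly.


Apply rule: Change -y to -ies (consonant + y). 'berry' becomes 'berries'.

berries


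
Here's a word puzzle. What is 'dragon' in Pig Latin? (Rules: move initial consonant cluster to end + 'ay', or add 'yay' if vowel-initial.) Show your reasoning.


'dragon': move consonant cluster 'dr' to end and add 'ay': 'agondray'.

agondray


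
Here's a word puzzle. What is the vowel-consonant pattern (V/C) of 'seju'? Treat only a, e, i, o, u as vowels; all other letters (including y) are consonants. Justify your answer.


Letter mapping: s = C, e = V, j = C, u = V.

CVCV


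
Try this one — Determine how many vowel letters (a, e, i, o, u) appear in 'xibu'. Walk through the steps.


Vowels in 'xibu': i, u = 2 vowels.

2


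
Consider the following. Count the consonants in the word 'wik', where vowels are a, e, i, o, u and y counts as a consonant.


Consonants in 'wik': w, k = 2 consonants.

2


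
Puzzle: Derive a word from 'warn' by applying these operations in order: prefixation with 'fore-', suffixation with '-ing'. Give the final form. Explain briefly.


Step 1: Add prefix 'fore-' to 'warn' = 'forewarn'
Step 2: Add suffix '-ing' to 'forewarn' = 'forewarning'

forewarning


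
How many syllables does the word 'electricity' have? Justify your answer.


Break 'electricity' into syllables: e-lec-tric-i-ty -> e | lec | tric | i | ty = 5 syllables

5 syllables


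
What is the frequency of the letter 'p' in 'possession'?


Letter 'p' in 'possession': found at position(s) 1 = 1 occurrence(s).

1


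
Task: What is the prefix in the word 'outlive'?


The word 'outlive' = 'out' (prefix) + 'live' (root). The prefix is 'out'.

out


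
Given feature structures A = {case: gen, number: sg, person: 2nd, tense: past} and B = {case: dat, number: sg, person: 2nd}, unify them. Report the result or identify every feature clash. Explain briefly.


Compare features:
case: A=gen vs B=dat -> CLASH
number: A=sg vs B=sg -> unified: sg
person: A=2nd vs B=2nd -> unified: 2nd
tense: A=past vs B=_ -> unified: past
Clash detected on feature 'case' (gen vs dat); unification fails.

CLASH on 'case' (gen vs dat)


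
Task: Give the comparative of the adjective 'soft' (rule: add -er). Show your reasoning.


Apply comparative formation (add -er): 'soft' -> 'softer'.

softer


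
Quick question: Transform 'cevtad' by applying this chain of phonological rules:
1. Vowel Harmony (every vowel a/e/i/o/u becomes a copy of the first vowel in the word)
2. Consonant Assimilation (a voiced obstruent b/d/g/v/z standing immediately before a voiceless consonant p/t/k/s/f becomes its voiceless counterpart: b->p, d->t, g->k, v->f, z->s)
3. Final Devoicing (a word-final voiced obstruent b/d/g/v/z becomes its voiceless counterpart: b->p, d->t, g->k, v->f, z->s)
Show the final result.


Starting form: 'cevtad'
Rule 1: Vowel Harmony: all vowels become 'e' (matching first vowel). 'cevtad' -> 'cevted'
Rule 2: Consonant Assimilation: voiced obstruent before voiceless consonant becomes voiceless ('vt' -> 'ft'). 'cevted' -> 'cefted'
Rule 3: Final Devoicing: word-final voiced obstruent 'd' becomes voiceless 't'. 'cefted' -> 'ceftet'
Final form: 'ceftet'

ceftet


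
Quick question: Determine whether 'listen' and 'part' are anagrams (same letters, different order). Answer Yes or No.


Sorted letters of 'listen': 'eilnst'
Sorted letters of 'part': 'aprt'
They do not match.

No


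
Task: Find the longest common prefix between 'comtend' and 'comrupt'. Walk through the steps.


Compare from the start: 3 characters match: 'com'. Mismatch at position 4: 't' vs 'r'.

com


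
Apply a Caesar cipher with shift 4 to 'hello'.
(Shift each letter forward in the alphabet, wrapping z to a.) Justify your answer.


Shift each letter by 4: h -> l, e -> i, l -> p, l -> p, o -> s. Result: 'lipps'.

lipps


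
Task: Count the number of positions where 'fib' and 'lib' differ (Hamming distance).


Alignment:
Position 1: 'f' vs 'l' = DIFFER
Position 2: 'i' vs 'i' = match
Position 3: 'b' vs 'b' = match
Total differences: 1

1


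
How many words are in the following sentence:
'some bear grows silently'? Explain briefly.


Split into words: some | bear | grows | silently = 4 words.

4


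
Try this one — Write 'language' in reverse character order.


Reverse 'language' character by character: 'egaugnal'.

egaugnal


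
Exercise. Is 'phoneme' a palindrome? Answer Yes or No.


Forward: 'phoneme'
Reversed: 'emenohp'
They differ.

No


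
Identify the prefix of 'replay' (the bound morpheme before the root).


The word 'replay' = 're' (prefix) + 'play' (root). The prefix is 're'.

re


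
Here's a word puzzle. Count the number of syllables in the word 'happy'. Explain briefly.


Break 'happy' into syllables: hap-py -> hap | py = 2 syllables

2 syllables


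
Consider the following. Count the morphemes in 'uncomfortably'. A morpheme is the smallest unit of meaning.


Decomposition: un- (prefix) + comfort (root) + -able (suffix) + -ly (suffix) = 4 morpheme(s)

4 morphemes


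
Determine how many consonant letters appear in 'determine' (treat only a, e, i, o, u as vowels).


Consonants in 'determine': d, t, r, m, n = 5 consonants.

5


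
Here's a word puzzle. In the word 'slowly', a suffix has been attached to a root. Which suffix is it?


The word 'slowly' = 'slow' (root) + '-ly' (suffix). The suffix is '-ly'.

ly


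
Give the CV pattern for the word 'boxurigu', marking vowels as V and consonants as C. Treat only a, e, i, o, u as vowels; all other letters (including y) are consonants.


Letter mapping: b = C, o = V, x = C, u = V, r = C, i = V, g = C, u = V.

CVCVCVCV


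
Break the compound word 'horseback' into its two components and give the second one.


Split 'horseback' into 'horse' + 'back'. The second part is 'back'.

back


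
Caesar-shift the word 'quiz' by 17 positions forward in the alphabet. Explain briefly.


Shift each letter by 17: q -> h, u -> l, i -> z, z -> q. Result: 'hlzq'.

hlzq


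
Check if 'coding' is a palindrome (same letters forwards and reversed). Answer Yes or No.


Forward: 'coding'
Reversed: 'gnidoc'
They differ.

No


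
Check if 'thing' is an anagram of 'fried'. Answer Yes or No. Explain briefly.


Sorted letters of 'thing': 'ghint'
Sorted letters of 'fried': 'defir'
They do not match.

No


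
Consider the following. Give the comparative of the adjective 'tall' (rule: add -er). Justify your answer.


Apply comparative formation (add -er): 'tall' -> 'taller'.

taller


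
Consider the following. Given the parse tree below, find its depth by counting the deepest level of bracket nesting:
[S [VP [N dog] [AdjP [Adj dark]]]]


Count bracket nesting levels:
'[' at pos 0: depth = 1
'[' at pos 3: depth = 2
'[' at pos 7: depth = 3
'[' at pos 15: depth = 3
'[' at pos 21: depth = 4
Maximum depth reached: 4

4


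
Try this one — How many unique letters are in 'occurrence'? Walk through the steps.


Unique letters in 'occurrence': {c, e, n, o, r, u} = 6 distinct letters.

6


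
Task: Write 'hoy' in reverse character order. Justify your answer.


Reverse 'hoy' character by character: 'yoh'.

yoh


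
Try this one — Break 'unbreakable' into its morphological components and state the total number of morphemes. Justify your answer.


Step 1: Identify prefix: 'un' (meaning: not/reverse)
Step 2: Identify root: 'break'
Step 3: Identify suffix(es): 'able'
Decomposition: un- (prefix: not/reverse) + break (root) + -able (suffix: capable of)
Total morphemes: 3

3 morphemes (un- (prefix: not/reverse) + break (root) + -able (suffix: capable of))


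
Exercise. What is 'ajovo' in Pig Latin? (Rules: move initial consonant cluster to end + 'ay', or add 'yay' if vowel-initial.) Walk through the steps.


'ajovo' starts with a vowel, so add 'yay': 'ajovoyay'.

ajovoyay


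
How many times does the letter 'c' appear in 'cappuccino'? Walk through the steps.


Letter 'c' in 'cappuccino': found at position(s) 1, 6, 7 = 3 occurrence(s).

3


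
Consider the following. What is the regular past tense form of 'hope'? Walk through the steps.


Apply rule: Add -d (word ends in -e). 'hope' becomes 'hoped'.

hoped


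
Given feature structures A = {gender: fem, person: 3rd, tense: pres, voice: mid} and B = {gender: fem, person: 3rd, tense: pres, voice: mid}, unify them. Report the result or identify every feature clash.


Compare features:
gender: A=fem vs B=fem -> unified: fem
person: A=3rd vs B=3rd -> unified: 3rd
tense: A=pres vs B=pres -> unified: pres
voice: A=mid vs B=mid -> unified: mid
No clashes found.

Unified: {gender: fem, person: 3rd, tense: pres, voice: mid}


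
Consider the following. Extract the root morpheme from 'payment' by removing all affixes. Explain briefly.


Remove suffix '-ment' from 'payment' to get root 'pay'.

pay


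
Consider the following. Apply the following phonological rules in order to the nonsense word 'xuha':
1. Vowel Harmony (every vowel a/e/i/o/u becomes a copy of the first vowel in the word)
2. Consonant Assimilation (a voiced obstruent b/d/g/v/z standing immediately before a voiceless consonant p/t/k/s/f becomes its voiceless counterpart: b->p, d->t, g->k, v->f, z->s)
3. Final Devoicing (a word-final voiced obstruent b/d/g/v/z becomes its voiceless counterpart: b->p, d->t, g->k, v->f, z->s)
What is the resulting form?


Starting form: 'xuha'
Rule 1: Vowel Harmony: all vowels become 'u' (matching first vowel). 'xuha' -> 'xuhu'
Rule 2: Consonant Assimilation: no voiced obstruent (b/d/g/v/z) stands immediately before a voiceless consonant (p/t/k/s/f). No change.
Rule 3: Final Devoicing: the word ends in the vowel 'u', not a consonant. No change.
Final form: 'xuhu'

xuhu


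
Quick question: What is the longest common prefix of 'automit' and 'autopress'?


Compare from the start: 4 characters match: 'auto'. Mismatch at position 5: 'm' vs 'p'.

auto


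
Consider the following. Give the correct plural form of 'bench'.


Apply rule: Add -es (sibilant/fricative ending). 'bench' becomes 'benches'.

benches


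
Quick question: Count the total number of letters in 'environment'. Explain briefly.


Spell out 'environment' and number each letter: e(1), n(2), v(3), i(4), r(5), o(6), n(7), m(8), e(9), n(10), t(11). Total: 11 letters.

11


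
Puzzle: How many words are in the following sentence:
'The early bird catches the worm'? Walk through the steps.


Split into words: The | early | bird | catches | the | worm = 6 words.

6


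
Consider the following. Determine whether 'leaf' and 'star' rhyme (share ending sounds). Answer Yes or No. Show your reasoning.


Rime (stressed vowel + following sounds) of 'leaf': -eaf = /iːf/
Rime of 'star': -ar = /ɑːr/
/iːf/ and /ɑːr/ are different ending sounds, so the words do not rhyme.

No


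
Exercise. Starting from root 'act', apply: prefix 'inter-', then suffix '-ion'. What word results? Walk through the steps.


Step 1: Add prefix 'inter-' to 'act' = 'interact'
Step 2: Add suffix '-ion' to 'interact' = 'interaction'

interaction


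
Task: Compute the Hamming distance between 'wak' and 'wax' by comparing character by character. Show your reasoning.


Alignment:
Position 1: 'w' vs 'w' = match
Position 2: 'a' vs 'a' = match
Position 3: 'k' vs 'x' = DIFFER
Total differences: 1

1


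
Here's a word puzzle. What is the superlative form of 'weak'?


Apply superlative formation (add -est): 'weak' -> 'weakest'.

weakest


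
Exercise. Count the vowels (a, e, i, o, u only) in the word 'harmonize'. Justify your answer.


Vowels in 'harmonize': a, o, i, e = 4 vowels.

4


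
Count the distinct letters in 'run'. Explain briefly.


Unique letters in 'run': {n, r, u} = 3 distinct letters.

3


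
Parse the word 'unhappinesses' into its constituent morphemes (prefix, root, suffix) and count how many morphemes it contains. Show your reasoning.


Step 1: Identify prefix: 'un' (meaning: not/reverse)
Step 2: Identify root: 'happy'
Step 3: Identify suffix(es): 'ness, es'
Decomposition: un- (prefix: not/reverse) + happy (root) + -ness (suffix: state of) + -es (plural)
Total morphemes: 4

4 morphemes (un- (prefix: not/reverse) + happy (root) + -ness (suffix: state of) + -es (plural))


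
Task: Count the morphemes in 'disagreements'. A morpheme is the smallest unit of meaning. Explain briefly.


Decomposition: dis- (prefix) + agree (root) + -ment (suffix) + -s (plural) = 4 morpheme(s)

4 morphemes


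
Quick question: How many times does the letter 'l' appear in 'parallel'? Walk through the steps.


Letter 'l' in 'parallel': found at position(s) 5, 6, 8 = 3 occurrence(s).

3


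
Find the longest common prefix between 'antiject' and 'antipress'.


Compare from the start: 4 characters match: 'anti'. Mismatch at position 5: 'j' vs 'p'.

anti


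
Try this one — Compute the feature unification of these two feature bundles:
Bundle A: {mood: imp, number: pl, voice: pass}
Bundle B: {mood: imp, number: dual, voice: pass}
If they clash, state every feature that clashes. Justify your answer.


Compare features:
mood: A=imp vs B=imp -> unified: imp
number: A=pl vs B=dual -> CLASH
voice: A=pass vs B=pass -> unified: pass
Clash detected on feature 'number' (pl vs dual); unification fails.

CLASH on 'number' (pl vs dual)


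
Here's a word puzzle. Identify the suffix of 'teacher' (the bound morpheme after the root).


The word 'teacher' = 'teach' (root) + '-er' (suffix). The suffix is '-er'.

er


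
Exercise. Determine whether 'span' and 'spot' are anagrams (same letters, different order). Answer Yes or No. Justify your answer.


Sorted letters of 'span': 'anps'
Sorted letters of 'spot': 'opst'
They do not match.

No


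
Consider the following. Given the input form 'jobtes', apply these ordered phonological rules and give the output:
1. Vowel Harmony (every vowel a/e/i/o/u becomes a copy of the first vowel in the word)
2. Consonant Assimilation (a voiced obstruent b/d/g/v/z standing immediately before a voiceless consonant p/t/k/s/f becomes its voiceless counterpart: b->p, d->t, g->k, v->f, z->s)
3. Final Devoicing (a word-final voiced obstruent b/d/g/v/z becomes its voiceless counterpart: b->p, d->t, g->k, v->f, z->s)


Starting form: 'jobtes'
Rule 1: Vowel Harmony: all vowels become 'o' (matching first vowel). 'jobtes' -> 'jobtos'
Rule 2: Consonant Assimilation: voiced obstruent before voiceless consonant becomes voiceless ('bt' -> 'pt'). 'jobtos' -> 'joptos'
Rule 3: Final Devoicing: final consonant 's' is not one of the voiced obstruents b/d/g/v/z. No change.
Final form: 'joptos'

joptos


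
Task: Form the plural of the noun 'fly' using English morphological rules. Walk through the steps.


Apply rule: Change -y to -ies (consonant + y). 'fly' becomes 'flies'.

flies


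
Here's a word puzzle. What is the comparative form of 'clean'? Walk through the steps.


Apply comparative formation (add -er): 'clean' -> 'cleaner'.

cleaner


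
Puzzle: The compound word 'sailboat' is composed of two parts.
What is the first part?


Split 'sailboat' into 'sail' + 'boat'. The first part is 'sail'.

sail


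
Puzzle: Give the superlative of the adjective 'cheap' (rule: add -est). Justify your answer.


Apply superlative formation (add -est): 'cheap' -> 'cheapest'.

cheapest


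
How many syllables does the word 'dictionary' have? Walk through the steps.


Break 'dictionary' into syllables: dic-tion-ar-y -> dic | tion | ar | y = 4 syllables

4 syllables


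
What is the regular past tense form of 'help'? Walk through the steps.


Apply rule: Add -ed. 'help' becomes 'helped'.

helped


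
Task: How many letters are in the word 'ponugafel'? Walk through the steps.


Spell out 'ponugafel' and number each letter: p(1), o(2), n(3), u(4), g(5), a(6), f(7), e(8), l(9). Total: 9 letters.

9


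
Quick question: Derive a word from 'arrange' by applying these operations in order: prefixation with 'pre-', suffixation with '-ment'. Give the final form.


Step 1: Add prefix 'pre-' to 'arrange' = 'prearrange'
Step 2: Add suffix '-ment' to 'prearrange' = 'prearrangement'

prearrangement


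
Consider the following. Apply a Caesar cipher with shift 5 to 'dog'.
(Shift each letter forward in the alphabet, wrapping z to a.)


Shift each letter by 5: d -> i, o -> t, g -> l. Result: 'itl'.

itl


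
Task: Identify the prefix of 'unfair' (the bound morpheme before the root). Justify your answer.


The word 'unfair' = 'un' (prefix) + 'fair' (root). The prefix is 'un'.

un


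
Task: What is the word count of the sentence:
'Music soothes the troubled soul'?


Split into words: Music | soothes | the | troubled | soul = 5 words.

5


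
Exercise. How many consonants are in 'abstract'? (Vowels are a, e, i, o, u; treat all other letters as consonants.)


Consonants in 'abstract': b, s, t, r, c, t = 6 consonants.

6


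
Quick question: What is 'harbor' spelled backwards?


Reverse 'harbor' character by character: 'robrah'.

robrah


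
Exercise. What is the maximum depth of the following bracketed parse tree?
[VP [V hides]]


Count bracket nesting levels:
'[' at pos 0: depth = 1
'[' at pos 4: depth = 2
Maximum depth reached: 2

2


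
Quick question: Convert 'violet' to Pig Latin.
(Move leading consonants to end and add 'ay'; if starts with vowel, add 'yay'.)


'violet': move consonant cluster 'v' to end and add 'ay': 'ioletvay'.

ioletvay


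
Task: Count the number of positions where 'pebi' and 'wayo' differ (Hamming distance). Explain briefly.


Alignment:
Position 1: 'p' vs 'w' = DIFFER
Position 2: 'e' vs 'a' = DIFFER
Position 3: 'b' vs 'y' = DIFFER
Position 4: 'i' vs 'o' = DIFFER
Total differences: 4

4


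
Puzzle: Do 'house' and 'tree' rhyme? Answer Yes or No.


Rime (stressed vowel + following sounds) of 'house': -ouse = /aʊs/
Rime of 'tree': -ee = /iː/
/aʊs/ and /iː/ are different ending sounds, so the words do not rhyme.

No


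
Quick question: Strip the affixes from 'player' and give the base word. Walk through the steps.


Remove suffix '-er' from 'player' to get root 'play'.

play


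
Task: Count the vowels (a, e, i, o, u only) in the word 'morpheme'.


Vowels in 'morpheme': o, e, e = 3 vowels.

3


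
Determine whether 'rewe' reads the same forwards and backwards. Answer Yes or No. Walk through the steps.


Forward: 'rewe'
Reversed: 'ewer'
They differ.

No


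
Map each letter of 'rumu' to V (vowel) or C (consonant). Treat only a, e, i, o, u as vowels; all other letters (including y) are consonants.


Letter mapping: r = C, u = V, m = C, u = V.

CVCV


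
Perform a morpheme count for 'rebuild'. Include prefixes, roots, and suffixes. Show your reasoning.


Decomposition: re- (prefix) + build (root) = 2 morpheme(s)

2 morphemes


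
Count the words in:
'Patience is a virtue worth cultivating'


Split into words: Patience | is | a | virtue | worth | cultivating = 6 words.

6


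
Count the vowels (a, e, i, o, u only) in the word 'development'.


Vowels in 'development': e, e, o, e = 4 vowels.

4


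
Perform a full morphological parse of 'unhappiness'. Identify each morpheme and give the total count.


Step 1: Identify prefix: 'un' (meaning: not/reverse)
Step 2: Identify root: 'happy'
Step 3: Identify suffix(es): 'ness'
Decomposition: un- (prefix: not/reverse) + happy (root) + -ness (suffix: state of)
Total morphemes: 3

3 morphemes (un- (prefix: not/reverse) + happy (root) + -ness (suffix: state of))


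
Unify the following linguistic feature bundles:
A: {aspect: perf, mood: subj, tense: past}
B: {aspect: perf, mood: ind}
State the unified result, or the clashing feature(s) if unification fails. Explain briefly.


Compare features:
aspect: A=perf vs B=perf -> unified: perf
mood: A=subj vs B=ind -> CLASH
tense: A=past vs B=_ -> unified: past
Clash detected on feature 'mood' (subj vs ind); unification fails.

CLASH on 'mood' (subj vs ind)


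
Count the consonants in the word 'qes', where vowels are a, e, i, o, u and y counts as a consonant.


Consonants in 'qes': q, s = 2 consonants.

2


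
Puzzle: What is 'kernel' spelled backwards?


Reverse 'kernel' character by character: 'lenrek'.

lenrek


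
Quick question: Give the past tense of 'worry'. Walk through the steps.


Apply rule: Change -y to -ied. 'worry' becomes 'worried'.

worried


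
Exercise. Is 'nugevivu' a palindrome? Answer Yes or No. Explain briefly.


Forward: 'nugevivu'
Reversed: 'uvivegun'
They differ.

No


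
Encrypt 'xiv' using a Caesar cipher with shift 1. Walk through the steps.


Shift each letter by 1: x -> y, i -> j, v -> w. Result: 'yjw'.

yjw


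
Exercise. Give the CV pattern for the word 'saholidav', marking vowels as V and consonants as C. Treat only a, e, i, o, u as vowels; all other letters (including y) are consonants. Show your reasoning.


Letter mapping: s = C, a = V, h = C, o = V, l = C, i = V, d = C, a = V, v = C.

CVCVCVCVC


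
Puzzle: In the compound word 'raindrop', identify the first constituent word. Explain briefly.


Split 'raindrop' into 'rain' + 'drop'. The first part is 'rain'.

rain


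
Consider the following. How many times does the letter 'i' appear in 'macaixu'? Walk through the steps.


Letter 'i' in 'macaixu': found at position(s) 5 = 1 occurrence(s).

1


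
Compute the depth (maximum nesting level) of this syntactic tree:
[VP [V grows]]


Count bracket nesting levels:
'[' at pos 0: depth = 1
'[' at pos 4: depth = 2
Maximum depth reached: 2

2


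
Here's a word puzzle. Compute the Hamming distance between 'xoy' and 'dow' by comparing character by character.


Alignment:
Position 1: 'x' vs 'd' = DIFFER
Position 2: 'o' vs 'o' = match
Position 3: 'y' vs 'w' = DIFFER
Total differences: 2

2


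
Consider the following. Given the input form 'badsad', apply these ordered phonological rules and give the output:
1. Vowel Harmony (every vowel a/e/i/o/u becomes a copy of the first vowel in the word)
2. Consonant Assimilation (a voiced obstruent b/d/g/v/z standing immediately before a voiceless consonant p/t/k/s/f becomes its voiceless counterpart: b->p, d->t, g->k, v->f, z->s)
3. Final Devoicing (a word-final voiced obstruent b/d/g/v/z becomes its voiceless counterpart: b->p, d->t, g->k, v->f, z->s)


Starting form: 'badsad'
Rule 1: Vowel Harmony: all vowels already match. No change.
Rule 2: Consonant Assimilation: voiced obstruent before voiceless consonant becomes voiceless ('ds' -> 'ts'). 'badsad' -> 'batsad'
Rule 3: Final Devoicing: word-final voiced obstruent 'd' becomes voiceless 't'. 'batsad' -> 'batsat'
Final form: 'batsat'

batsat


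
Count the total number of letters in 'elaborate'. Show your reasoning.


Spell out 'elaborate' and number each letter: e(1), l(2), a(3), b(4), o(5), r(6), a(7), t(8), e(9). Total: 9 letters.

9


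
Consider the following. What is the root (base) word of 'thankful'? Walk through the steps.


Remove suffix '-ful' from 'thankful' to get root 'thank'.

thank


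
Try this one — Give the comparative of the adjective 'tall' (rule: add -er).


Apply comparative formation (add -er): 'tall' -> 'taller'.

taller


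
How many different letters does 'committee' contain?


Unique letters in 'committee': {c, e, i, m, o, t} = 6 distinct letters.

6


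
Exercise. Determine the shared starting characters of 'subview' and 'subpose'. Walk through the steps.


Compare from the start: 3 characters match: 'sub'. Mismatch at position 4: 'v' vs 'p'.

sub


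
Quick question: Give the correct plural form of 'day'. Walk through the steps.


Apply rule: Add -s. 'day' becomes 'days'.

days


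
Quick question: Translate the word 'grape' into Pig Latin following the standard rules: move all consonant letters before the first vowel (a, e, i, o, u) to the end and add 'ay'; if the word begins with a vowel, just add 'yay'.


'grape': move consonant cluster 'gr' to end and add 'ay': 'apegray'.

apegray


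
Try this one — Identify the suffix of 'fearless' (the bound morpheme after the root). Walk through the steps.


The word 'fearless' = 'fear' (root) + '-less' (suffix). The suffix is '-less'.

less


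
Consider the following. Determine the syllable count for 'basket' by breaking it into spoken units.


Break 'basket' into syllables: bas-ket -> bas | ket = 2 syllables

2 syllables


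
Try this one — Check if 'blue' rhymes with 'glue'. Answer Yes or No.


Rime (stressed vowel + following sounds) of 'blue': -ue = /uː/
Rime of 'glue': -ue = /uː/
/uː/ and /uː/ are the same ending sound, so the words rhyme.

Yes


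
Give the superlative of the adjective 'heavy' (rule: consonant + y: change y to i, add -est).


Apply superlative formation (consonant + y: change y to i, add -est): 'heavy' -> 'heaviest'.

heaviest


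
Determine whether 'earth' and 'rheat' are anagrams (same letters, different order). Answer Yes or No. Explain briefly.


Sorted letters of 'earth': 'aehrt'
Sorted letters of 'rheat': 'aehrt'
They match.

Yes


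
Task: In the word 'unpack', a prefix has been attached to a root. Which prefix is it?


The word 'unpack' = 'un' (prefix) + 'pack' (root). The prefix is 'un'.

un


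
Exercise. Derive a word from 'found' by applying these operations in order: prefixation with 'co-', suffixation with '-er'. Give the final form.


Step 1: Add prefix 'co-' to 'found' = 'cofound'
Step 2: Add suffix '-er' to 'cofound' = 'cofounder'

cofounder


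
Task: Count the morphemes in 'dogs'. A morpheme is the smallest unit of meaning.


Decomposition: dog (root) + -s (plural) = 2 morpheme(s)

2 morphemes


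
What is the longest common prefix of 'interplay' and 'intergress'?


Compare from the start: 5 characters match: 'inter'. Mismatch at position 6: 'p' vs 'g'.

inter


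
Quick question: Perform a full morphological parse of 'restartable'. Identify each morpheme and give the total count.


Step 1: Identify prefix: 're' (meaning: again)
Step 2: Identify root: 'start'
Step 3: Identify suffix(es): 'able'
Decomposition: re- (prefix: again) + start (root) + -able (suffix: capable of)
Total morphemes: 3

3 morphemes (re- (prefix: again) + start (root) + -able (suffix: capable of))


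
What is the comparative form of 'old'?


Apply comparative formation (add -er): 'old' -> 'older'.

older


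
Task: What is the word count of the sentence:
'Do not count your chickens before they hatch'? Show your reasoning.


Split into words: Do | not | count | your | chickens | before | they | hatch = 8 words.

8


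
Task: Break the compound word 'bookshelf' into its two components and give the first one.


Split 'bookshelf' into 'book' + 'shelf'. The first part is 'book'.

book


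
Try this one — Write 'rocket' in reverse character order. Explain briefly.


Reverse 'rocket' character by character: 'tekcor'.

tekcor


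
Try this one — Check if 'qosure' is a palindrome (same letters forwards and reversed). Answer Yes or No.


Forward: 'qosure'
Reversed: 'erusoq'
They differ.

No


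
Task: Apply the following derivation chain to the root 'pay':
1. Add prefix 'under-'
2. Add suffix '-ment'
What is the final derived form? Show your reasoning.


Step 1: Add prefix 'under-' to 'pay' = 'underpay'
Step 2: Add suffix '-ment' to 'underpay' = 'underpayment'

underpayment


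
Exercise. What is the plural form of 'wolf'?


Apply rule: Change -f to -ves. 'wolf' becomes 'wolves'.

wolves


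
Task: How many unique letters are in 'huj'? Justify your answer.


Unique letters in 'huj': {h, j, u} = 3 distinct letters.

3


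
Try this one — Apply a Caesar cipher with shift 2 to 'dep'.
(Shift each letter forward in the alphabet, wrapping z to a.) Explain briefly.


Shift each letter by 2: d -> f, e -> g, p -> r. Result: 'fgr'.

fgr


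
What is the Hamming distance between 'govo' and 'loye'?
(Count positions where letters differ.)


Alignment:
Position 1: 'g' vs 'l' = DIFFER
Position 2: 'o' vs 'o' = match
Position 3: 'v' vs 'y' = DIFFER
Position 4: 'o' vs 'e' = DIFFER
Total differences: 3

3


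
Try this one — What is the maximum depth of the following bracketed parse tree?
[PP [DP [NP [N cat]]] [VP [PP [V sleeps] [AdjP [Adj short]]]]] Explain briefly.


Count bracket nesting levels:
'[' at pos 0: depth = 1
'[' at pos 4: depth = 2
'[' at pos 8: depth = 3
'[' at pos 12: depth = 4
'[' at pos 22: depth = 2
'[' at pos 26: depth = 3
'[' at pos 30: depth = 4
'[' at pos 41: depth = 4
'[' at pos 47: depth = 5
Maximum depth reached: 5

5


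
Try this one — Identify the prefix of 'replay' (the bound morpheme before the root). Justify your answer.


The word 'replay' = 're' (prefix) + 'play' (root). The prefix is 're'.

re


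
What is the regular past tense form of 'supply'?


Apply rule: Change -y to -ied. 'supply' becomes 'supplied'.

supplied


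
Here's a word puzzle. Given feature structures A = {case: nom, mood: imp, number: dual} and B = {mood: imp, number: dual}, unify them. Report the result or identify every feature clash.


Compare features:
case: A=nom vs B=_ -> unified: nom
mood: A=imp vs B=imp -> unified: imp
number: A=dual vs B=dual -> unified: dual
No clashes found.

Unified: {case: nom, mood: imp, number: dual}


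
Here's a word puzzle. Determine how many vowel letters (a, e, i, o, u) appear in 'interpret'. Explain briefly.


Vowels in 'interpret': i, e, e = 3 vowels.

3


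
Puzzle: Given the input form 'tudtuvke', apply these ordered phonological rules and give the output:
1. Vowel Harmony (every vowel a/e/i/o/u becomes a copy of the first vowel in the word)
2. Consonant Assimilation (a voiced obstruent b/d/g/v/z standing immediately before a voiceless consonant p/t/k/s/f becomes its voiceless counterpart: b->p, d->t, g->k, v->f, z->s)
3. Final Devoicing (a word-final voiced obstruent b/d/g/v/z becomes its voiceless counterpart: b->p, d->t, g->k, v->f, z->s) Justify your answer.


Starting form: 'tudtuvke'
Rule 1: Vowel Harmony: all vowels become 'u' (matching first vowel). 'tudtuvke' -> 'tudtuvku'
Rule 2: Consonant Assimilation: voiced obstruent before voiceless consonant becomes voiceless ('dt' -> 'tt', 'vk' -> 'fk'). 'tudtuvku' -> 'tuttufku'
Rule 3: Final Devoicing: the word ends in the vowel 'u', not a consonant. No change.
Final form: 'tuttufku'

tuttufku


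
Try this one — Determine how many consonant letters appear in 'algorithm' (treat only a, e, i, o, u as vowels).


Consonants in 'algorithm': l, g, r, t, h, m = 6 consonants.

6


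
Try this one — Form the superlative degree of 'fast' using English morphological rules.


Apply superlative formation (add -est): 'fast' -> 'fastest'.

fastest


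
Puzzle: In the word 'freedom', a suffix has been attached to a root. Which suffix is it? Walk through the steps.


The word 'freedom' = 'free' (root) + '-dom' (suffix). The suffix is '-dom'.

dom


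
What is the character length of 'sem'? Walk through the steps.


Spell out 'sem' and number each letter: s(1), e(2), m(3). Total: 3 letters.

3


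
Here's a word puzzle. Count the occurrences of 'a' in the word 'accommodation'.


Letter 'a' in 'accommodation': found at position(s) 1, 9 = 2 occurrence(s).

2


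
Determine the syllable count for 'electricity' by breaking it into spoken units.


Break 'electricity' into syllables: e-lec-tric-i-ty -> e | lec | tric | i | ty = 5 syllables

5 syllables


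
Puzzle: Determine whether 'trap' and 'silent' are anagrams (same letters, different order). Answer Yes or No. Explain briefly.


Sorted letters of 'trap': 'aprt'
Sorted letters of 'silent': 'eilnst'
They do not match.

No


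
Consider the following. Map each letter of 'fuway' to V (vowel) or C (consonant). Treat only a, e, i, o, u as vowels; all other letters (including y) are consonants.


Letter mapping: f = C, u = V, w = C, a = V, y = C.

CVCVC


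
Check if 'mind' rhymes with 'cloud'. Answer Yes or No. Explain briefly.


Rime (stressed vowel + following sounds) of 'mind': -ind = /aɪnd/
Rime of 'cloud': -oud = /aʊd/
/aɪnd/ and /aʊd/ are different ending sounds, so the words do not rhyme.

No


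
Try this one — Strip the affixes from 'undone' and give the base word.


Remove prefix 'un' from 'undone' to get root 'done'.

done


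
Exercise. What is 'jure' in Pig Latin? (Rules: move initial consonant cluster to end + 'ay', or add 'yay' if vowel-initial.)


'jure': move consonant cluster 'j' to end and add 'ay': 'urejay'.

urejay


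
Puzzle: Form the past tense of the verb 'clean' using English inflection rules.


Apply rule: Add -ed. 'clean' becomes 'cleaned'.

cleaned


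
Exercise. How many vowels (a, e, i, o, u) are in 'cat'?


Vowels in 'cat': a = 1 vowels.

1


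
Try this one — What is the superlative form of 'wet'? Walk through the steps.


Apply superlative formation (double final consonant, add -est): 'wet' -> 'wettest'.

wettest


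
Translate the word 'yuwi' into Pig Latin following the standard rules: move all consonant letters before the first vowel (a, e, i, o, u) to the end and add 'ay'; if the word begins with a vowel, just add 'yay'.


'yuwi': move consonant cluster 'y' to end and add 'ay': 'uwiyay'.

uwiyay


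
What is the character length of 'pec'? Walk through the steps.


Spell out 'pec' and number each letter: p(1), e(2), c(3). Total: 3 letters.

3


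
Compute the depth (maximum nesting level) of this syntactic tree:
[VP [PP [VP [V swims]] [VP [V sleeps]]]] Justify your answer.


Count bracket nesting levels:
'[' at pos 0: depth = 1
'[' at pos 4: depth = 2
'[' at pos 8: depth = 3
'[' at pos 12: depth = 4
'[' at pos 23: depth = 3
'[' at pos 27: depth = 4
Maximum depth reached: 4

4


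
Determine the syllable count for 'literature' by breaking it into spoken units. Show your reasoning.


Break 'literature' into syllables: lit-er-a-ture -> lit | er | a | ture = 4 syllables

4 syllables


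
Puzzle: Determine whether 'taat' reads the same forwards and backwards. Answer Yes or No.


Forward: 'taat'
Reversed: 'taat'
They are identical.

Yes


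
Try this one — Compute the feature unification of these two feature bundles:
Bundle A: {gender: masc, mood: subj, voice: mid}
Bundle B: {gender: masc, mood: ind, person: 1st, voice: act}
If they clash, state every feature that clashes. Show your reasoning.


Compare features:
gender: A=masc vs B=masc -> unified: masc
mood: A=subj vs B=ind -> CLASH
person: A=_ vs B=1st -> unified: 1st
voice: A=mid vs B=act -> CLASH
Clashes detected on features 'mood' (subj vs ind) and 'voice' (mid vs act); unification fails.

CLASH on 'mood' (subj vs ind) and 'voice' (mid vs act)
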